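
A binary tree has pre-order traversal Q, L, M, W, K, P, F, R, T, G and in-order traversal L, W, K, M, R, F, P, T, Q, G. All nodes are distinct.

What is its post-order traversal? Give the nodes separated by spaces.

K W R F T P M L G Q

The first element of pre-order is the root; it splits in-order into left and right subtrees.
Root Q: left subtree has 8 nodes {L, W, K, M, R, F, P, T}, right has 1 {G}.
  Root L: left subtree has 0 nodes { }, right has 7 {W, K, M, R, F, P, T}.
    Root M: left subtree has 2 nodes {W, K}, right has 4 {R, F, P, T}.
      Root W: left subtree has 0 nodes { }, right has 1 {K}.
      Root P: left subtree has 2 nodes {R, F}, right has 1 {T}.
        Root F: left subtree has 1 node {R}, right has 0 { }.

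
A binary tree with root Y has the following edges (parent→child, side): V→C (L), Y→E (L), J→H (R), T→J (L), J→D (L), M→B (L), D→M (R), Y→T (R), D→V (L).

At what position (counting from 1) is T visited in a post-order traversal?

Post-order visits the left subtree, then the right subtree, then the node.
At Y: go left to E.
  E is a leaf — visit E.
At Y: go right to T.
  At T: go left to J.
    At J: go left to D.
      At D: go left to V.
        At V: go left to C.
          C is a leaf — visit C.
        At V: no right child.
        Visit V.
      At D: go right to M.
        At M: go left to B.
          B is a leaf — visit B.
        At M: no right child.
        Visit M.
      Visit D.
    At J: go right to H.
      H is a leaf — visit H.
    Visit J.
  At T: no right child.
  Visit T.
Visit Y.
Full post-order sequence: E, C, V, B, M, D, H, J, T, Y.

9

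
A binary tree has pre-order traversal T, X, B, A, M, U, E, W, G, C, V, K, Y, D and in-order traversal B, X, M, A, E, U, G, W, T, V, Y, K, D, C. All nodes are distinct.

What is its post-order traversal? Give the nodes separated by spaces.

B M E G W U A X Y D K V C T

The first element of pre-order is the root; it splits in-order into left and right subtrees.
Root T: left subtree has 8 nodes {B, X, M, A, E, U, G, W}, right has 5 {V, Y, K, D, C}.
  Root X: left subtree has 1 node {B}, right has 6 {M, A, E, U, G, W}.
    Root A: left subtree has 1 node {M}, right has 4 {E, U, G, W}.
      Root U: left subtree has 1 node {E}, right has 2 {G, W}.
        Root W: left subtree has 1 node {G}, right has 0 { }.
  Root C: left subtree has 4 nodes {V, Y, K, D}, right has 0 { }.
    Root V: left subtree has 0 nodes { }, right has 3 {Y, K, D}.
      Root K: left subtree has 1 node {Y}, right has 1 {D}.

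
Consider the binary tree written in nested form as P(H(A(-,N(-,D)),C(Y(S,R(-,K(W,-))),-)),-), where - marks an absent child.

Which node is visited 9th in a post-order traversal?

C

Post-order visits the left subtree, then the right subtree, then the node.
At P: go left to H.
  At H: go left to A.
    At A: no left child.
    At A: go right to N.
      At N: no left child.
      At N: go right to D.
        D is a leaf — visit D.
      Visit N.
    Visit A.
  At H: go right to C.
    At C: go left to Y.
      At Y: go left to S.
        S is a leaf — visit S.
      At Y: go right to R.
        At R: no left child.
        At R: go right to K.
          At K: go left to W.
            W is a leaf — visit W.
          At K: no right child.
          Visit K.
        Visit R.
      Visit Y.
    At C: no right child.
    Visit C.
  Visit H.
At P: no right child.
Visit P.
Full post-order sequence: D, N, A, S, W, K, R, Y, C, H, P.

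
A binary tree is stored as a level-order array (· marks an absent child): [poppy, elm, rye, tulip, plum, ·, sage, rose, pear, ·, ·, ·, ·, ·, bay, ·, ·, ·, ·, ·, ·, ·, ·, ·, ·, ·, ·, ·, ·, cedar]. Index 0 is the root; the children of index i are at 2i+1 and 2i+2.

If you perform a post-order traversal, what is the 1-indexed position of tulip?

3

Post-order visits the left subtree, then the right subtree, then the node.
At poppy: go left to elm.
  At elm: go left to tulip.
    At tulip: go left to rose.
      rose is a leaf — visit rose.
    At tulip: go right to pear.
      pear is a leaf — visit pear.
    Visit tulip.
  At elm: go right to plum.
    plum is a leaf — visit plum.
  Visit elm.
At poppy: go right to rye.
  At rye: no left child.
  At rye: go right to sage.
    At sage: no left child.
    At sage: go right to bay.
      At bay: go left to cedar.
        cedar is a leaf — visit cedar.
      At bay: no right child.
      Visit bay.
    Visit sage.
  Visit rye.
Visit poppy.
Full post-order sequence: rose, pear, tulip, plum, elm, cedar, bay, sage, rye, poppy.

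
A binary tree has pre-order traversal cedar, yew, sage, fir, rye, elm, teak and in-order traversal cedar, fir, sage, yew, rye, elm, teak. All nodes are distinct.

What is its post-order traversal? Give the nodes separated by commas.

fir, sage, teak, elm, rye, yew, cedar

The first element of pre-order is the root; it splits in-order into left and right subtrees.
Root cedar: left subtree has 0 nodes { }, right has 6 {fir, sage, yew, rye, elm, teak}.
  Root yew: left subtree has 2 nodes {fir, sage}, right has 3 {rye, elm, teak}.
    Root sage: left subtree has 1 node {fir}, right has 0 { }.
    Root rye: left subtree has 0 nodes { }, right has 2 {elm, teak}.
      Root elm: left subtree has 0 nodes { }, right has 1 {teak}.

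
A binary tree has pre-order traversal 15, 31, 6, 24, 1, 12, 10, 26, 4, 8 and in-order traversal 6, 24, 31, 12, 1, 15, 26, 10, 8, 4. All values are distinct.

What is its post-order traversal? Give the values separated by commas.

24, 6, 12, 1, 31, 26, 8, 4, 10, 15

The first element of pre-order is the root; it splits in-order into left and right subtrees.
Root 15: left subtree has 5 nodes {6, 24, 31, 12, 1}, right has 4 {26, 10, 8, 4}.
  Root 31: left subtree has 2 nodes {6, 24}, right has 2 {12, 1}.
    Root 6: left subtree has 0 nodes { }, right has 1 {24}.
    Root 1: left subtree has 1 node {12}, right has 0 { }.
  Root 10: left subtree has 1 node {26}, right has 2 {8, 4}.
    Root 4: left subtree has 1 node {8}, right has 0 { }.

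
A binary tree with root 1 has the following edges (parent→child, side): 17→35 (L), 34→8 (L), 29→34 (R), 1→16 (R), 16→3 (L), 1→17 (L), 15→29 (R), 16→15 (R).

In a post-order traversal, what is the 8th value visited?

Post-order visits the left subtree, then the right subtree, then the node.
At 1: go left to 17.
  At 17: go left to 35.
    35 is a leaf — visit 35.
  At 17: no right child.
  Visit 17.
At 1: go right to 16.
  At 16: go left to 3.
    3 is a leaf — visit 3.
  At 16: go right to 15.
    At 15: no left child.
    At 15: go right to 29.
      At 29: no left child.
      At 29: go right to 34.
        At 34: go left to 8.
          8 is a leaf — visit 8.
        At 34: no right child.
        Visit 34.
      Visit 29.
    Visit 15.
  Visit 16.
Visit 1.
Full post-order sequence: 35, 17, 3, 8, 34, 29, 15, 16, 1.

16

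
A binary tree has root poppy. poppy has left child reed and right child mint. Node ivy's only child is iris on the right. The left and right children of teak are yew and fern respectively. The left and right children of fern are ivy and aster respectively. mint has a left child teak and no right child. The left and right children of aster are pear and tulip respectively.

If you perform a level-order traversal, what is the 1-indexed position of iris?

9

Level-order visits nodes level by level from the root, left to right within each level.
Level 0: poppy
Level 1: reed, mint
Level 2: teak
Level 3: yew, fern
Level 4: ivy, aster
Level 5: iris, pear, tulip
Full level-order sequence: poppy, reed, mint, teak, yew, fern, ivy, aster, iris, pear, tulip.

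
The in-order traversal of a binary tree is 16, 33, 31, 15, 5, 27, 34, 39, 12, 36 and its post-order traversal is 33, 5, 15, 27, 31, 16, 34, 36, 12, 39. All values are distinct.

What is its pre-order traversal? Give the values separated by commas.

39, 34, 16, 31, 33, 27, 15, 5, 12, 36

The last element of post-order is the root; it splits in-order into left and right subtrees.
Root 39: left subtree has 7 nodes {16, 33, 31, 15, 5, 27, 34}, right has 2 {12, 36}.
  Root 34: left subtree has 6 nodes {16, 33, 31, 15, 5, 27}, right has 0 { }.
    Root 16: left subtree has 0 nodes { }, right has 5 {33, 31, 15, 5, 27}.
      Root 31: left subtree has 1 node {33}, right has 3 {15, 5, 27}.
        Root 27: left subtree has 2 nodes {15, 5}, right has 0 { }.
          Root 15: left subtree has 0 nodes { }, right has 1 {5}.
  Root 12: left subtree has 0 nodes { }, right has 1 {36}.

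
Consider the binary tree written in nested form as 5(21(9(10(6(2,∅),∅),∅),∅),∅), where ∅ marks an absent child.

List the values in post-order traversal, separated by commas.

Post-order visits the left subtree, then the right subtree, then the node.
At 5: go left to 21.
  At 21: go left to 9.
    At 9: go left to 10.
      At 10: go left to 6.
        At 6: go left to 2.
          2 is a leaf — visit 2.
        At 6: no right child.
        Visit 6.
      At 10: no right child.
      Visit 10.
    At 9: no right child.
    Visit 9.
  At 21: no right child.
  Visit 21.
At 5: no right child.
Visit 5.

2, 6, 10, 9, 21, 5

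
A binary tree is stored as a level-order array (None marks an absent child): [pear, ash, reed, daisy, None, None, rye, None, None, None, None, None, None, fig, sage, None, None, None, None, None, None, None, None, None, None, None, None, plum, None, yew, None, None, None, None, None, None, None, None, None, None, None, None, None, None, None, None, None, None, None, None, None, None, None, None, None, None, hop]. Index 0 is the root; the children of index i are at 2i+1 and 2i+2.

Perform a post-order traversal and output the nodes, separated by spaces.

daisy ash hop plum fig yew sage rye reed pear

Post-order visits the left subtree, then the right subtree, then the node.
At pear: go left to ash.
  At ash: go left to daisy.
    daisy is a leaf — visit daisy.
  At ash: no right child.
  Visit ash.
At pear: go right to reed.
  At reed: no left child.
  At reed: go right to rye.
    At rye: go left to fig.
      At fig: go left to plum.
        At plum: no left child.
        At plum: go right to hop.
          hop is a leaf — visit hop.
        Visit plum.
      At fig: no right child.
      Visit fig.
    At rye: go right to sage.
      At sage: go left to yew.
        yew is a leaf — visit yew.
      At sage: no right child.
      Visit sage.
    Visit rye.
  Visit reed.
Visit pear.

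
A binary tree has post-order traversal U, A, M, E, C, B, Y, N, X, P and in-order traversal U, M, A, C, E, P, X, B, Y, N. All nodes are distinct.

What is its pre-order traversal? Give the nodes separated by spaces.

P C M U A E X N Y B

The last element of post-order is the root; it splits in-order into left and right subtrees.
Root P: left subtree has 5 nodes {U, M, A, C, E}, right has 4 {X, B, Y, N}.
  Root C: left subtree has 3 nodes {U, M, A}, right has 1 {E}.
    Root M: left subtree has 1 node {U}, right has 1 {A}.
  Root X: left subtree has 0 nodes { }, right has 3 {B, Y, N}.
    Root N: left subtree has 2 nodes {B, Y}, right has 0 { }.
      Root Y: left subtree has 1 node {B}, right has 0 { }.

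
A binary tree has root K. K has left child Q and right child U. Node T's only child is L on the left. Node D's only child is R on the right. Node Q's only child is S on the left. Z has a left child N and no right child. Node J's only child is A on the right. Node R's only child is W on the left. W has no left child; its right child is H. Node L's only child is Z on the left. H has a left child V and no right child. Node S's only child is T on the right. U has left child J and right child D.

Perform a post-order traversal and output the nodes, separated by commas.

Post-order visits the left subtree, then the right subtree, then the node.
At K: go left to Q.
  At Q: go left to S.
    At S: no left child.
    At S: go right to T.
      At T: go left to L.
        At L: go left to Z.
          At Z: go left to N.
            N is a leaf — visit N.
          At Z: no right child.
          Visit Z.
        At L: no right child.
        Visit L.
      At T: no right child.
      Visit T.
    Visit S.
  At Q: no right child.
  Visit Q.
At K: go right to U.
  At U: go left to J.
    At J: no left child.
    At J: go right to A.
      A is a leaf — visit A.
    Visit J.
  At U: go right to D.
    At D: no left child.
    At D: go right to R.
      At R: go left to W.
        At W: no left child.
        At W: go right to H.
          At H: go left to V.
            V is a leaf — visit V.
          At H: no right child.
          Visit H.
        Visit W.
      At R: no right child.
      Visit R.
    Visit D.
  Visit U.
Visit K.

N, Z, L, T, S, Q, A, J, V, H, W, R, D, U, K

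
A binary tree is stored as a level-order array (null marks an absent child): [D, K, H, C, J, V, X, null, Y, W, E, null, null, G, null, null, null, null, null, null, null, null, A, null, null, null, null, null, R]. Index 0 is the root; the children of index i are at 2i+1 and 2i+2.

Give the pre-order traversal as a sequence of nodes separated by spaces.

Pre-order visits the node, then its left subtree, then its right subtree.
Visit D.
At D: go left to K.
  Visit K.
  At K: go left to C.
    Visit C.
    At C: no left child.
    At C: go right to Y.
      Y is a leaf — visit Y.
  At K: go right to J.
    Visit J.
    At J: go left to W.
      W is a leaf — visit W.
    At J: go right to E.
      Visit E.
      At E: no left child.
      At E: go right to A.
        A is a leaf — visit A.
At D: go right to H.
  Visit H.
  At H: go left to V.
    V is a leaf — visit V.
  At H: go right to X.
    Visit X.
    At X: go left to G.
      Visit G.
      At G: no left child.
      At G: go right to R.
        R is a leaf — visit R.
    At X: no right child.

D K C Y J W E A H V X G R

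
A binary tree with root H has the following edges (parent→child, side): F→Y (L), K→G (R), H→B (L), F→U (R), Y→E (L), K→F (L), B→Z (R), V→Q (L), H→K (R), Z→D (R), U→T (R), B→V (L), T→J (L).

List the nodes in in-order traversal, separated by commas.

Q, V, B, Z, D, H, E, Y, F, U, J, T, K, G

In-order visits the left subtree, then the node, then the right subtree.
At H: go left to B.
  At B: go left to V.
    At V: go left to Q.
      Q is a leaf — visit Q.
    Visit V.
    At V: no right child.
  Visit B.
  At B: go right to Z.
    At Z: no left child.
    Visit Z.
    At Z: go right to D.
      D is a leaf — visit D.
Visit H.
At H: go right to K.
  At K: go left to F.
    At F: go left to Y.
      At Y: go left to E.
        E is a leaf — visit E.
      Visit Y.
      At Y: no right child.
    Visit F.
    At F: go right to U.
      At U: no left child.
      Visit U.
      At U: go right to T.
        At T: go left to J.
          J is a leaf — visit J.
        Visit T.
        At T: no right child.
  Visit K.
  At K: go right to G.
    G is a leaf — visit G.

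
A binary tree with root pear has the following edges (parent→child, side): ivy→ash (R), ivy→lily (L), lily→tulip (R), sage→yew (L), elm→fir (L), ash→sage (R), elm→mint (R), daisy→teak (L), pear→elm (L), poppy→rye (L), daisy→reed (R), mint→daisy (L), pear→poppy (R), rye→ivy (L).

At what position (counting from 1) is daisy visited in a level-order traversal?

7

Level-order visits nodes level by level from the root, left to right within each level.
Level 0: pear
Level 1: elm, poppy
Level 2: fir, mint, rye
Level 3: daisy, ivy
Level 4: teak, reed, lily, ash
Level 5: tulip, sage
Level 6: yew
Full level-order sequence: pear, elm, poppy, fir, mint, rye, daisy, ivy, teak, reed, lily, ash, tulip, sage, yew.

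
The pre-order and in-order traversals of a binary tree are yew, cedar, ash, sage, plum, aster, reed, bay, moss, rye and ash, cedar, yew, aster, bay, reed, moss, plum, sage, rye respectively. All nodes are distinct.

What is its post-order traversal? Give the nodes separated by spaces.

ash cedar bay moss reed aster plum rye sage yew

The first element of pre-order is the root; it splits in-order into left and right subtrees.
Root yew: left subtree has 2 nodes {ash, cedar}, right has 7 {aster, bay, reed, moss, plum, sage, rye}.
  Root cedar: left subtree has 1 node {ash}, right has 0 { }.
  Root sage: left subtree has 5 nodes {aster, bay, reed, moss, plum}, right has 1 {rye}.
    Root plum: left subtree has 4 nodes {aster, bay, reed, moss}, right has 0 { }.
      Root aster: left subtree has 0 nodes { }, right has 3 {bay, reed, moss}.
        Root reed: left subtree has 1 node {bay}, right has 1 {moss}.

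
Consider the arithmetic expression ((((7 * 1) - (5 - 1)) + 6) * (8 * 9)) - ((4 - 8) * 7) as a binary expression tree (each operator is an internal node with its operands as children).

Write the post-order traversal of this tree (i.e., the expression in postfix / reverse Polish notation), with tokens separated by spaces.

7 1 * 5 1 - - 6 + 8 9 * * 4 8 - 7 * -

Post-order on an expression tree gives postfix notation: for each operator, emit left operand, right operand, then the operator.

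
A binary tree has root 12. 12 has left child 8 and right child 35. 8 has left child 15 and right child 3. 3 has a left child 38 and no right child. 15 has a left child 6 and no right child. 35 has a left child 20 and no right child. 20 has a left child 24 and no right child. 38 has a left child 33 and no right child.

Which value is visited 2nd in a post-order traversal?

15

Post-order visits the left subtree, then the right subtree, then the node.
At 12: go left to 8.
  At 8: go left to 15.
    At 15: go left to 6.
      6 is a leaf — visit 6.
    At 15: no right child.
    Visit 15.
  At 8: go right to 3.
    At 3: go left to 38.
      At 38: go left to 33.
        33 is a leaf — visit 33.
      At 38: no right child.
      Visit 38.
    At 3: no right child.
    Visit 3.
  Visit 8.
At 12: go right to 35.
  At 35: go left to 20.
    At 20: go left to 24.
      24 is a leaf — visit 24.
    At 20: no right child.
    Visit 20.
  At 35: no right child.
  Visit 35.
Visit 12.
Full post-order sequence: 6, 15, 33, 38, 3, 8, 24, 20, 35, 12.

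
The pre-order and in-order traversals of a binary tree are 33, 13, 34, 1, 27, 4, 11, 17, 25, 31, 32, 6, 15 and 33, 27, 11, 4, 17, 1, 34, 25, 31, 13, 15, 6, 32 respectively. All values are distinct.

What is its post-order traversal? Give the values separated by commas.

11, 17, 4, 27, 1, 31, 25, 34, 15, 6, 32, 13, 33

The first element of pre-order is the root; it splits in-order into left and right subtrees.
Root 33: left subtree has 0 nodes { }, right has 12 {27, 11, 4, 17, 1, 34, 25, 31, 13, 15, 6, 32}.
  Root 13: left subtree has 8 nodes {27, 11, 4, 17, 1, 34, 25, 31}, right has 3 {15, 6, 32}.
    Root 34: left subtree has 5 nodes {27, 11, 4, 17, 1}, right has 2 {25, 31}.
      Root 1: left subtree has 4 nodes {27, 11, 4, 17}, right has 0 { }.
        Root 27: left subtree has 0 nodes { }, right has 3 {11, 4, 17}.
          Root 4: left subtree has 1 node {11}, right has 1 {17}.
      Root 25: left subtree has 0 nodes { }, right has 1 {31}.
    Root 32: left subtree has 2 nodes {15, 6}, right has 0 { }.
      Root 6: left subtree has 1 node {15}, right has 0 { }.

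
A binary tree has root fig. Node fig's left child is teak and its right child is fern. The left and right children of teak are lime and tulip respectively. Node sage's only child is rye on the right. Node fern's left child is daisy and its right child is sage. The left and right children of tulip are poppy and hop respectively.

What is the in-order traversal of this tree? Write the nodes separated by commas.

lime, teak, poppy, tulip, hop, fig, daisy, fern, sage, rye

In-order visits the left subtree, then the node, then the right subtree.
At fig: go left to teak.
  At teak: go left to lime.
    lime is a leaf — visit lime.
  Visit teak.
  At teak: go right to tulip.
    At tulip: go left to poppy.
      poppy is a leaf — visit poppy.
    Visit tulip.
    At tulip: go right to hop.
      hop is a leaf — visit hop.
Visit fig.
At fig: go right to fern.
  At fern: go left to daisy.
    daisy is a leaf — visit daisy.
  Visit fern.
  At fern: go right to sage.
    At sage: no left child.
    Visit sage.
    At sage: go right to rye.
      rye is a leaf — visit rye.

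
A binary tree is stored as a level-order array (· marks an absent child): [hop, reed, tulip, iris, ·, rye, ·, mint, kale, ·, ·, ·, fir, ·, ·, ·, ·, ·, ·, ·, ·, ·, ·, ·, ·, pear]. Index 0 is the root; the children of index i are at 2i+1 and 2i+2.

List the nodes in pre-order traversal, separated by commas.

hop, reed, iris, mint, kale, tulip, rye, fir, pear

Pre-order visits the node, then its left subtree, then its right subtree.
Visit hop.
At hop: go left to reed.
  Visit reed.
  At reed: go left to iris.
    Visit iris.
    At iris: go left to mint.
      mint is a leaf — visit mint.
    At iris: go right to kale.
      kale is a leaf — visit kale.
  At reed: no right child.
At hop: go right to tulip.
  Visit tulip.
  At tulip: go left to rye.
    Visit rye.
    At rye: no left child.
    At rye: go right to fir.
      Visit fir.
      At fir: go left to pear.
        pear is a leaf — visit pear.
      At fir: no right child.
  At tulip: no right child.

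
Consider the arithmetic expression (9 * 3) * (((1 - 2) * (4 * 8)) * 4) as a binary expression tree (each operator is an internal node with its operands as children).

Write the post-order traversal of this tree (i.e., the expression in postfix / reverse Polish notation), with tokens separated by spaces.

9 3 * 1 2 - 4 8 * * 4 * *

Post-order on an expression tree gives postfix notation: for each operator, emit left operand, right operand, then the operator.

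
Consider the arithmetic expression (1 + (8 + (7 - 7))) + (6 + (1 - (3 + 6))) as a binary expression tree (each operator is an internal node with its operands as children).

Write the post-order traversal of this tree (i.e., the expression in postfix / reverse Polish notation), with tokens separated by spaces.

Post-order on an expression tree gives postfix notation: for each operator, emit left operand, right operand, then the operator.

1 8 7 7 - + + 6 1 3 6 + - + +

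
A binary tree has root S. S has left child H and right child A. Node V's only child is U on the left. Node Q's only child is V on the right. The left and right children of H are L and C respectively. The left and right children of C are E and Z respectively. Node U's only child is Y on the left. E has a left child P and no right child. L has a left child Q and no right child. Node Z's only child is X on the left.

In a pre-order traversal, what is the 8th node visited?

C

Pre-order visits the node, then its left subtree, then its right subtree.
Visit S.
At S: go left to H.
  Visit H.
  At H: go left to L.
    Visit L.
    At L: go left to Q.
      Visit Q.
      At Q: no left child.
      At Q: go right to V.
        Visit V.
        At V: go left to U.
          Visit U.
          At U: go left to Y.
            Y is a leaf — visit Y.
          At U: no right child.
        At V: no right child.
    At L: no right child.
  At H: go right to C.
    Visit C.
    At C: go left to E.
      Visit E.
      At E: go left to P.
        P is a leaf — visit P.
      At E: no right child.
    At C: go right to Z.
      Visit Z.
      At Z: go left to X.
        X is a leaf — visit X.
      At Z: no right child.
At S: go right to A.
  A is a leaf — visit A.
Full pre-order sequence: S, H, L, Q, V, U, Y, C, E, P, Z, X, A.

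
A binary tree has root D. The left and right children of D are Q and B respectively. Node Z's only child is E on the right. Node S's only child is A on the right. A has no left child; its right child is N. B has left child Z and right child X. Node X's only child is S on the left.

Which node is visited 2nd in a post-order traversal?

E

Post-order visits the left subtree, then the right subtree, then the node.
At D: go left to Q.
  Q is a leaf — visit Q.
At D: go right to B.
  At B: go left to Z.
    At Z: no left child.
    At Z: go right to E.
      E is a leaf — visit E.
    Visit Z.
  At B: go right to X.
    At X: go left to S.
      At S: no left child.
      At S: go right to A.
        At A: no left child.
        At A: go right to N.
          N is a leaf — visit N.
        Visit A.
      Visit S.
    At X: no right child.
    Visit X.
  Visit B.
Visit D.
Full post-order sequence: Q, E, Z, N, A, S, X, B, D.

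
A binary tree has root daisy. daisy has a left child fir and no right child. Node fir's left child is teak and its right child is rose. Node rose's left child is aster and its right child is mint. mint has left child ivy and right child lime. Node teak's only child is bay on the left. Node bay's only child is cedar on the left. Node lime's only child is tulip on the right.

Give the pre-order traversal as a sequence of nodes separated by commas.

daisy, fir, teak, bay, cedar, rose, aster, mint, ivy, lime, tulip

Pre-order visits the node, then its left subtree, then its right subtree.
Visit daisy.
At daisy: go left to fir.
  Visit fir.
  At fir: go left to teak.
    Visit teak.
    At teak: go left to bay.
      Visit bay.
      At bay: go left to cedar.
        cedar is a leaf — visit cedar.
      At bay: no right child.
    At teak: no right child.
  At fir: go right to rose.
    Visit rose.
    At rose: go left to aster.
      aster is a leaf — visit aster.
    At rose: go right to mint.
      Visit mint.
      At mint: go left to ivy.
        ivy is a leaf — visit ivy.
      At mint: go right to lime.
        Visit lime.
        At lime: no left child.
        At lime: go right to tulip.
          tulip is a leaf — visit tulip.
At daisy: no right child.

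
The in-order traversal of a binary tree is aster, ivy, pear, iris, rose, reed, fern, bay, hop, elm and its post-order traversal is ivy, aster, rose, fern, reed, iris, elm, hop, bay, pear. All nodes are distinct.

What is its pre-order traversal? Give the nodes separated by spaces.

pear aster ivy bay iris reed rose fern hop elm

The last element of post-order is the root; it splits in-order into left and right subtrees.
Root pear: left subtree has 2 nodes {aster, ivy}, right has 7 {iris, rose, reed, fern, bay, hop, elm}.
  Root aster: left subtree has 0 nodes { }, right has 1 {ivy}.
  Root bay: left subtree has 4 nodes {iris, rose, reed, fern}, right has 2 {hop, elm}.
    Root iris: left subtree has 0 nodes { }, right has 3 {rose, reed, fern}.
      Root reed: left subtree has 1 node {rose}, right has 1 {fern}.
    Root hop: left subtree has 0 nodes { }, right has 1 {elm}.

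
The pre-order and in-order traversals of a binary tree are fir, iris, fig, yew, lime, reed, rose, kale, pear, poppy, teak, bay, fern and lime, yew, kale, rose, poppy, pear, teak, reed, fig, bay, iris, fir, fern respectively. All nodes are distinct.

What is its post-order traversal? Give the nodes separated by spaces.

The first element of pre-order is the root; it splits in-order into left and right subtrees.
Root fir: left subtree has 11 nodes {lime, yew, kale, rose, poppy, pear, teak, reed, fig, bay, iris}, right has 1 {fern}.
  Root iris: left subtree has 10 nodes {lime, yew, kale, rose, poppy, pear, teak, reed, fig, bay}, right has 0 { }.
    Root fig: left subtree has 8 nodes {lime, yew, kale, rose, poppy, pear, teak, reed}, right has 1 {bay}.
      Root yew: left subtree has 1 node {lime}, right has 6 {kale, rose, poppy, pear, teak, reed}.
        Root reed: left subtree has 5 nodes {kale, rose, poppy, pear, teak}, right has 0 { }.
          Root rose: left subtree has 1 node {kale}, right has 3 {poppy, pear, teak}.
            Root pear: left subtree has 1 node {poppy}, right has 1 {teak}.

lime kale poppy teak pear rose reed yew bay fig iris fern fir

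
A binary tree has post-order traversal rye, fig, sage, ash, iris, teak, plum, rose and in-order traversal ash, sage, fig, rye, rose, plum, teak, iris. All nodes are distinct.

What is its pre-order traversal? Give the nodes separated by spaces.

The last element of post-order is the root; it splits in-order into left and right subtrees.
Root rose: left subtree has 4 nodes {ash, sage, fig, rye}, right has 3 {plum, teak, iris}.
  Root ash: left subtree has 0 nodes { }, right has 3 {sage, fig, rye}.
    Root sage: left subtree has 0 nodes { }, right has 2 {fig, rye}.
      Root fig: left subtree has 0 nodes { }, right has 1 {rye}.
  Root plum: left subtree has 0 nodes { }, right has 2 {teak, iris}.
    Root teak: left subtree has 0 nodes { }, right has 1 {iris}.

rose ash sage fig rye plum teak iris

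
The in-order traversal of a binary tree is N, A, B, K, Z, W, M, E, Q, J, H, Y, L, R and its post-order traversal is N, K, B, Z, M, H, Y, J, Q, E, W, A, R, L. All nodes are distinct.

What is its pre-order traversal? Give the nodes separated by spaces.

The last element of post-order is the root; it splits in-order into left and right subtrees.
Root L: left subtree has 12 nodes {N, A, B, K, Z, W, M, E, Q, J, H, Y}, right has 1 {R}.
  Root A: left subtree has 1 node {N}, right has 10 {B, K, Z, W, M, E, Q, J, H, Y}.
    Root W: left subtree has 3 nodes {B, K, Z}, right has 6 {M, E, Q, J, H, Y}.
      Root Z: left subtree has 2 nodes {B, K}, right has 0 { }.
        Root B: left subtree has 0 nodes { }, right has 1 {K}.
      Root E: left subtree has 1 node {M}, right has 4 {Q, J, H, Y}.
        Root Q: left subtree has 0 nodes { }, right has 3 {J, H, Y}.
          Root J: left subtree has 0 nodes { }, right has 2 {H, Y}.
            Root Y: left subtree has 1 node {H}, right has 0 { }.

L A N W Z B K E M Q J Y H R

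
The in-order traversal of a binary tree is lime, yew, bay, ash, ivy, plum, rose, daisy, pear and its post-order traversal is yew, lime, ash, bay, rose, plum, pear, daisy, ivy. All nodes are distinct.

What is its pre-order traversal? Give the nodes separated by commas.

ivy, bay, lime, yew, ash, daisy, plum, rose, pear

The last element of post-order is the root; it splits in-order into left and right subtrees.
Root ivy: left subtree has 4 nodes {lime, yew, bay, ash}, right has 4 {plum, rose, daisy, pear}.
  Root bay: left subtree has 2 nodes {lime, yew}, right has 1 {ash}.
    Root lime: left subtree has 0 nodes { }, right has 1 {yew}.
  Root daisy: left subtree has 2 nodes {plum, rose}, right has 1 {pear}.
    Root plum: left subtree has 0 nodes { }, right has 1 {rose}.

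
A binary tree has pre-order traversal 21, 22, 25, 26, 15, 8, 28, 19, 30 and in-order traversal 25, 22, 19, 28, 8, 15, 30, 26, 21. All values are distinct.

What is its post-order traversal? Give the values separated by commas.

25, 19, 28, 8, 30, 15, 26, 22, 21

The first element of pre-order is the root; it splits in-order into left and right subtrees.
Root 21: left subtree has 8 nodes {25, 22, 19, 28, 8, 15, 30, 26}, right has 0 { }.
  Root 22: left subtree has 1 node {25}, right has 6 {19, 28, 8, 15, 30, 26}.
    Root 26: left subtree has 5 nodes {19, 28, 8, 15, 30}, right has 0 { }.
      Root 15: left subtree has 3 nodes {19, 28, 8}, right has 1 {30}.
        Root 8: left subtree has 2 nodes {19, 28}, right has 0 { }.
          Root 28: left subtree has 1 node {19}, right has 0 { }.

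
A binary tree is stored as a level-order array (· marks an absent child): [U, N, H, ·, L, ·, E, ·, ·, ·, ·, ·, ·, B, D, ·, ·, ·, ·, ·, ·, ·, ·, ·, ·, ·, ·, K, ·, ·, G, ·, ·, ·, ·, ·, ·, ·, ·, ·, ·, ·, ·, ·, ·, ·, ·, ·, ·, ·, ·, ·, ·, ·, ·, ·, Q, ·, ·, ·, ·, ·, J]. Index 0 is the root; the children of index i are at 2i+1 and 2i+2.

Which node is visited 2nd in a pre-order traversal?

Pre-order visits the node, then its left subtree, then its right subtree.
Visit U.
At U: go left to N.
  Visit N.
  At N: no left child.
  At N: go right to L.
    L is a leaf — visit L.
At U: go right to H.
  Visit H.
  At H: no left child.
  At H: go right to E.
    Visit E.
    At E: go left to B.
      Visit B.
      At B: go left to K.
        Visit K.
        At K: no left child.
        At K: go right to Q.
          Q is a leaf — visit Q.
      At B: no right child.
    At E: go right to D.
      Visit D.
      At D: no left child.
      At D: go right to G.
        Visit G.
        At G: no left child.
        At G: go right to J.
          J is a leaf — visit J.
Full pre-order sequence: U, N, L, H, E, B, K, Q, D, G, J.

N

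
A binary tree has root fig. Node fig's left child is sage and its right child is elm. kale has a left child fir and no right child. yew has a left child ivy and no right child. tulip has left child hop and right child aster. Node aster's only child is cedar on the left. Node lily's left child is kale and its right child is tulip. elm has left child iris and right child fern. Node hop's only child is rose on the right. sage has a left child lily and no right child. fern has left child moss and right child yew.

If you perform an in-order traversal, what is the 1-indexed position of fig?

10

In-order visits the left subtree, then the node, then the right subtree.
At fig: go left to sage.
  At sage: go left to lily.
    At lily: go left to kale.
      At kale: go left to fir.
        fir is a leaf — visit fir.
      Visit kale.
      At kale: no right child.
    Visit lily.
    At lily: go right to tulip.
      At tulip: go left to hop.
        At hop: no left child.
        Visit hop.
        At hop: go right to rose.
          rose is a leaf — visit rose.
      Visit tulip.
      At tulip: go right to aster.
        At aster: go left to cedar.
          cedar is a leaf — visit cedar.
        Visit aster.
        At aster: no right child.
  Visit sage.
  At sage: no right child.
Visit fig.
At fig: go right to elm.
  At elm: go left to iris.
    iris is a leaf — visit iris.
  Visit elm.
  At elm: go right to fern.
    At fern: go left to moss.
      moss is a leaf — visit moss.
    Visit fern.
    At fern: go right to yew.
      At yew: go left to ivy.
        ivy is a leaf — visit ivy.
      Visit yew.
      At yew: no right child.
Full in-order sequence: fir, kale, lily, hop, rose, tulip, cedar, aster, sage, fig, iris, elm, moss, fern, ivy, yew.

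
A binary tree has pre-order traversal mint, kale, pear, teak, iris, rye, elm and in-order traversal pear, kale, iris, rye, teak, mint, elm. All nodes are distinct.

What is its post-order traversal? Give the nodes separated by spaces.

pear rye iris teak kale elm mint

The first element of pre-order is the root; it splits in-order into left and right subtrees.
Root mint: left subtree has 5 nodes {pear, kale, iris, rye, teak}, right has 1 {elm}.
  Root kale: left subtree has 1 node {pear}, right has 3 {iris, rye, teak}.
    Root teak: left subtree has 2 nodes {iris, rye}, right has 0 { }.
      Root iris: left subtree has 0 nodes { }, right has 1 {rye}.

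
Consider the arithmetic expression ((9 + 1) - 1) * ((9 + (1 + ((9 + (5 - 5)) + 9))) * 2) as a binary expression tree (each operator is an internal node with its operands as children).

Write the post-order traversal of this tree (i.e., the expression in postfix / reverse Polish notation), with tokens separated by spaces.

Post-order on an expression tree gives postfix notation: for each operator, emit left operand, right operand, then the operator.

9 1 + 1 - 9 1 9 5 5 - + 9 + + + 2 * *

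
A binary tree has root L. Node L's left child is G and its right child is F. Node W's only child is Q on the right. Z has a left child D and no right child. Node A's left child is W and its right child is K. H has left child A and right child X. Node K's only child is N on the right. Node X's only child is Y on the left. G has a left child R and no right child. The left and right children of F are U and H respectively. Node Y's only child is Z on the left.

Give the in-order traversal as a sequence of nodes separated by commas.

R, G, L, U, F, W, Q, A, K, N, H, D, Z, Y, X

In-order visits the left subtree, then the node, then the right subtree.
At L: go left to G.
  At G: go left to R.
    R is a leaf — visit R.
  Visit G.
  At G: no right child.
Visit L.
At L: go right to F.
  At F: go left to U.
    U is a leaf — visit U.
  Visit F.
  At F: go right to H.
    At H: go left to A.
      At A: go left to W.
        At W: no left child.
        Visit W.
        At W: go right to Q.
          Q is a leaf — visit Q.
      Visit A.
      At A: go right to K.
        At K: no left child.
        Visit K.
        At K: go right to N.
          N is a leaf — visit N.
    Visit H.
    At H: go right to X.
      At X: go left to Y.
        At Y: go left to Z.
          At Z: go left to D.
            D is a leaf — visit D.
          Visit Z.
          At Z: no right child.
        Visit Y.
        At Y: no right child.
      Visit X.
      At X: no right child.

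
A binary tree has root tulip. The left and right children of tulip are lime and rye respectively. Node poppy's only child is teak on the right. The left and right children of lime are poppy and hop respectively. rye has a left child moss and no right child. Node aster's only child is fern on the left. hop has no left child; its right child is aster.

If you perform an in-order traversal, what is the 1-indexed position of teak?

2

In-order visits the left subtree, then the node, then the right subtree.
At tulip: go left to lime.
  At lime: go left to poppy.
    At poppy: no left child.
    Visit poppy.
    At poppy: go right to teak.
      teak is a leaf — visit teak.
  Visit lime.
  At lime: go right to hop.
    At hop: no left child.
    Visit hop.
    At hop: go right to aster.
      At aster: go left to fern.
        fern is a leaf — visit fern.
      Visit aster.
      At aster: no right child.
Visit tulip.
At tulip: go right to rye.
  At rye: go left to moss.
    moss is a leaf — visit moss.
  Visit rye.
  At rye: no right child.
Full in-order sequence: poppy, teak, lime, hop, fern, aster, tulip, moss, rye.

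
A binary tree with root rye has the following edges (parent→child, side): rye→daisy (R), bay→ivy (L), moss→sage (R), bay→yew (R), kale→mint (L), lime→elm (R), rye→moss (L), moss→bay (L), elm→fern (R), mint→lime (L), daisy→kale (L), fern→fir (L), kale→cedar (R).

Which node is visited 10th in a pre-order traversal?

Pre-order visits the node, then its left subtree, then its right subtree.
Visit rye.
At rye: go left to moss.
  Visit moss.
  At moss: go left to bay.
    Visit bay.
    At bay: go left to ivy.
      ivy is a leaf — visit ivy.
    At bay: go right to yew.
      yew is a leaf — visit yew.
  At moss: go right to sage.
    sage is a leaf — visit sage.
At rye: go right to daisy.
  Visit daisy.
  At daisy: go left to kale.
    Visit kale.
    At kale: go left to mint.
      Visit mint.
      At mint: go left to lime.
        Visit lime.
        At lime: no left child.
        At lime: go right to elm.
          Visit elm.
          At elm: no left child.
          At elm: go right to fern.
            Visit fern.
            At fern: go left to fir.
              fir is a leaf — visit fir.
            At fern: no right child.
      At mint: no right child.
    At kale: go right to cedar.
      cedar is a leaf — visit cedar.
  At daisy: no right child.
Full pre-order sequence: rye, moss, bay, ivy, yew, sage, daisy, kale, mint, lime, elm, fern, fir, cedar.

lime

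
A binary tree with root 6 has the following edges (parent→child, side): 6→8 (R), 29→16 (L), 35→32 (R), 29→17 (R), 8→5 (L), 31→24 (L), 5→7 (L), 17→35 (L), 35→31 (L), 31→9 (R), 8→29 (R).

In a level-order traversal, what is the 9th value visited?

Level-order visits nodes level by level from the root, left to right within each level.
Level 0: 6
Level 1: 8
Level 2: 5, 29
Level 3: 7, 16, 17
Level 4: 35
Level 5: 31, 32
Level 6: 24, 9
Full level-order sequence: 6, 8, 5, 29, 7, 16, 17, 35, 31, 32, 24, 9.

31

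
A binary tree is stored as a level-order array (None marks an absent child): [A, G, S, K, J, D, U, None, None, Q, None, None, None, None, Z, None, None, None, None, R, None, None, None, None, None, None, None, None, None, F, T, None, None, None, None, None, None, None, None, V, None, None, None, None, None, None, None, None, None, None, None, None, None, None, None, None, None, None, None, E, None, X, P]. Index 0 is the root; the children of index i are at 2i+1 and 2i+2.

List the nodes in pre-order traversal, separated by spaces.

A G K J Q R V S D U Z F E T X P

Pre-order visits the node, then its left subtree, then its right subtree.
Visit A.
At A: go left to G.
  Visit G.
  At G: go left to K.
    K is a leaf — visit K.
  At G: go right to J.
    Visit J.
    At J: go left to Q.
      Visit Q.
      At Q: go left to R.
        Visit R.
        At R: go left to V.
          V is a leaf — visit V.
        At R: no right child.
      At Q: no right child.
    At J: no right child.
At A: go right to S.
  Visit S.
  At S: go left to D.
    D is a leaf — visit D.
  At S: go right to U.
    Visit U.
    At U: no left child.
    At U: go right to Z.
      Visit Z.
      At Z: go left to F.
        Visit F.
        At F: go left to E.
          E is a leaf — visit E.
        At F: no right child.
      At Z: go right to T.
        Visit T.
        At T: go left to X.
          X is a leaf — visit X.
        At T: go right to P.
          P is a leaf — visit P.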